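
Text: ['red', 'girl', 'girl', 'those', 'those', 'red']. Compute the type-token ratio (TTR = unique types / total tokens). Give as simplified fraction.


Tokens: 6
Unique types: ('girl', 'red', 'those') = 3
TTR = 3/6
Simplify: divide both by 3 -> 1/2
TTR = 1/2

1/2


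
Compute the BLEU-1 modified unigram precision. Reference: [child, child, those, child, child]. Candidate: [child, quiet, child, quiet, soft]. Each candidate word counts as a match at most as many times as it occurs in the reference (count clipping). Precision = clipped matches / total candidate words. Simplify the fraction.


Reference word counts: {'child': 4, 'those': 1}
Checking each candidate word (with clipping):
  'child' -> in reference (ref count 4, used 1/4) -> match (matches: 1)
  'quiet' -> not in reference -> no match (matches: 1)
  'child' -> in reference (ref count 4, used 2/4) -> match (matches: 2)
  'quiet' -> not in reference -> no match (matches: 2)
  'soft' -> not in reference -> no match (matches: 2)
Clipped matches: 2, Candidate length: 5
Precision = 2/5

2/5


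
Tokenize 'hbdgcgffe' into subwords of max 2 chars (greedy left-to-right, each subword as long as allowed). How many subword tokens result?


'hbdgcgffe' has 9 characters.
Chunking with max size 2:
  Chunk 1: 'hb' (positions 0-1)
  Chunk 2: 'dg' (positions 2-3)
  Chunk 3: 'cg' (positions 4-5)
  Chunk 4: 'ff' (positions 6-7)
  Chunk 5: 'e' (positions 8-8)
Total chunks: ceil(9 / 2) = 5

5


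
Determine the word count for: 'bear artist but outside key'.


Counting words by splitting on spaces:
  Word 1: 'bear'
  Word 2: 'artist'
  Word 3: 'but'
  Word 4: 'outside'
  Word 5: 'key'
Total words: 5

5


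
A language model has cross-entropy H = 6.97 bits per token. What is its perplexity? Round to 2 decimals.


Perplexity formula: PP = 2^H
H = 6.97
PP = 2^6.97
Decompose: 2^6.97 = 2^6 * 2^0.97
2^6 = 64, 2^0.97 ~ 1.9588406
PP ~ 64 * 1.9588406 = 125.3657984
Rounded to 2 decimals: 125.37

125.37


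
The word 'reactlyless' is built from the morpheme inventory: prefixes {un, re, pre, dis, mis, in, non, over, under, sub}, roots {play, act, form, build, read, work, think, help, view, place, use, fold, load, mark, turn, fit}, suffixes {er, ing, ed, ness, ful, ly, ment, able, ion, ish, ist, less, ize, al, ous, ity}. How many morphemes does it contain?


Segmenting 'reactlyless' against the inventory:
  're' -> prefix (morpheme 1)
  'act' -> root (morpheme 2)
  'ly' -> suffix (morpheme 3)
  'less' -> suffix (morpheme 4)
Total morphemes: 4

4


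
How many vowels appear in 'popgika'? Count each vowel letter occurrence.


Scanning each character of 'popgika':
  Position 1: 'p' -> consonant (running count: 0)
  Position 2: 'o' -> vowel (running count: 1)
  Position 3: 'p' -> consonant (running count: 1)
  Position 4: 'g' -> consonant (running count: 1)
  Position 5: 'i' -> vowel (running count: 2)
  Position 6: 'k' -> consonant (running count: 2)
  Position 7: 'a' -> vowel (running count: 3)
Total vowels: 3

3


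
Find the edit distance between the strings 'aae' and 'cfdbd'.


Building DP table for s1='aae' (len 3) and s2='cfdbd' (len 5):
       c  f  d  b  d
    0  1  2  3  4  5
  a 1  1  2  3  4  5
  a 2  2  2  3  4  5
  e 3  3  3  3  4  5
Edit distance = dp[3][5] = 5

5


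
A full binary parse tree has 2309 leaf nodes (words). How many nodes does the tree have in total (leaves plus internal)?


Leaf nodes (terminals): 2309
Internal nodes = n - 1 = 2309 - 1 = 2308
Total = leaves + internal = 2309 + 2308 = 4617

4617


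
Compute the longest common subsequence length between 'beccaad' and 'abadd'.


DP table for LCS of 'beccaad' and 'abadd':
       a  b  a  d  d
    0  0  0  0  0  0
  b 0  0  1  1  1  1
  e 0  0  1  1  1  1
  c 0  0  1  1  1  1
  c 0  0  1  1  1  1
  a 0  1  1  2  2  2
  a 0  1  1  2  2  2
  d 0  1  1  2  3  3
LCS: 'bad'
LCS length = 3

3


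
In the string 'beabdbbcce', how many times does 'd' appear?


Scanning 'beabdbbcce' for 'd':
  Position 4: 'd' -> MATCH (count: 1)
Total occurrences of 'd': 1

1


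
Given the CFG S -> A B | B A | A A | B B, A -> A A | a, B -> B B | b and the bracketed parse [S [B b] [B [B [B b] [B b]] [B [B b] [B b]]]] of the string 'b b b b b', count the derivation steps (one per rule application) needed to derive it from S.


Every bracketed nonterminal node [X ...] in the tree is produced by exactly one rule application.
Reading the tree off as a leftmost derivation:
  Step 1: S  =>  B B   (applied S -> B B)
  Step 2: B B  =>  b B   (applied B -> b)
  Step 3: b B  =>  b B B   (applied B -> B B)
  Step 4: b B B  =>  b B B B   (applied B -> B B)
  Step 5: b B B B  =>  b b B B   (applied B -> b)
  Step 6: b b B B  =>  b b b B   (applied B -> b)
  Step 7: b b b B  =>  b b b B B   (applied B -> B B)
  Step 8: b b b B B  =>  b b b b B   (applied B -> b)
  Step 9: b b b b B  =>  b b b b b   (applied B -> b)
Final yield: b b b b b
Total rewrite steps: 9

9


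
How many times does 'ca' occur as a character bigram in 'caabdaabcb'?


Scanning 'caabdaabcb' for bigram 'ca':
  Position 0: 'ca' -> MATCH
  Position 1: 'aa' -> no
  Position 2: 'ab' -> no
  Position 3: 'bd' -> no
  Position 4: 'da' -> no
  Position 5: 'aa' -> no
  Position 6: 'ab' -> no
  Position 7: 'bc' -> no
  Position 8: 'cb' -> no
Total matches: 1

1


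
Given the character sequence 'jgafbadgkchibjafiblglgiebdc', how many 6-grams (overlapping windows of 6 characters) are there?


String 'jgafbadgkchibjafiblglgiebdc' has length L = 27.
Number of overlapping n-grams = L - n + 1
Substituting: 27 - 6 + 1 = 22

22


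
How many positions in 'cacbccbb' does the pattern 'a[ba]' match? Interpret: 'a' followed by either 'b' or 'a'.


Pattern: a[ba] means 'a' followed by either 'b' or 'a'.
Scanning 'cacbccbb' position-by-position:
  Pos 0: window 'ca' -> no
  Pos 1: window 'ac' -> no
  Pos 2: window 'cb' -> no
  Pos 3: window 'bc' -> no
  Pos 4: window 'cc' -> no
  Pos 5: window 'cb' -> no
  Pos 6: window 'bb' -> no
  Pos 7: window 'b' -> no
Total matches: 0

0


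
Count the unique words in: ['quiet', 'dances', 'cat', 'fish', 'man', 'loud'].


Listing all tokens and tracking unique types:
  Token 1: 'quiet' -> NEW (unique so far: 1)
  Token 2: 'dances' -> NEW (unique so far: 2)
  Token 3: 'cat' -> NEW (unique so far: 3)
  Token 4: 'fish' -> NEW (unique so far: 4)
  Token 5: 'man' -> NEW (unique so far: 5)
  Token 6: 'loud' -> NEW (unique so far: 6)
Unique types: ('cat', 'dances', 'fish', 'loud', 'man', 'quiet')
Vocabulary size: 6

6


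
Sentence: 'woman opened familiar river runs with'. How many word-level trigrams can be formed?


Word trigrams from [6] words:
  Trigram 1: (woman opened familiar)
  Trigram 2: (opened familiar river)
  Trigram 3: (familiar river runs)
  Trigram 4: (river runs with)
Total word trigrams: 6 - 2 = 4

4


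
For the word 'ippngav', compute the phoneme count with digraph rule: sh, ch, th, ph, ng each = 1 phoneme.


Parsing 'ippngav' greedily, digraphs first:
  'i' -> vowel phoneme (phonemes so far: 1)
  'p' -> consonant phoneme (phonemes so far: 2)
  'p' -> consonant phoneme (phonemes so far: 3)
  'ng' -> digraph (1 consonant phoneme) (phonemes so far: 4)
  'a' -> vowel phoneme (phonemes so far: 5)
  'v' -> consonant phoneme (phonemes so far: 6)
Total phonemes: 6

6


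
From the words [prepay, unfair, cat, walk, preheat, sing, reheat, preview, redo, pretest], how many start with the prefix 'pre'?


Checking each word for prefix 'pre':
  'prepay' -> YES, starts with 'pre' (count: 1)
  'unfair' -> no (count: 1)
  'cat' -> no (count: 1)
  'walk' -> no (count: 1)
  'preheat' -> YES, starts with 'pre' (count: 2)
  'sing' -> no (count: 2)
  'reheat' -> no (count: 2)
  'preview' -> YES, starts with 'pre' (count: 3)
  'redo' -> no (count: 3)
  'pretest' -> YES, starts with 'pre' (count: 4)
Total with prefix 'pre': 4

4


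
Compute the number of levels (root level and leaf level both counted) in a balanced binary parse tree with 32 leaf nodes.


In a balanced binary tree with n leaves the deepest leaf is ceil(log2(n)) edges below the root,
so counting node levels inclusive of root and leaves gives ceil(log2(n)) + 1 levels.
log2(32) = 5.0000
ceil(5.0000) = 5
levels = 5 + 1 = 6

6


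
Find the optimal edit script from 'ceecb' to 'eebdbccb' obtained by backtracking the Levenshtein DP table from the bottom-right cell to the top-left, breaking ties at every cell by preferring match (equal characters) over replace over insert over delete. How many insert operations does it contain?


Edit distance = 5. Backtracking from cell (5, 8) with preference match > replace > insert > delete,
then listing the resulting alignment 'ceecb' -> 'eebdbccb' left to right:
  Step 1: replace c->e
  Step 2: keep 'e'
  Step 3: insert 'b' [insertion #1]
  Step 4: insert 'd' [insertion #2]
  Step 5: insert 'b' [insertion #3]
  Step 6: replace e->c
  Step 7: keep 'c'
  Step 8: keep 'b'
Total insertions: 3

3


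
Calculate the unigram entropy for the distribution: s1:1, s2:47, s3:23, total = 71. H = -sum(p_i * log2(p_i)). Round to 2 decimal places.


Computing entropy H = -sum(p_i * log2(p_i)):
  s1: p = 1/71 = 0.0141, -p*log2(p) = 0.0866
  s2: p = 47/71 = 0.6620, -p*log2(p) = 0.3940
  s3: p = 23/71 = 0.3239, -p*log2(p) = 0.5268
H = sum of terms = 1.0074
Rounded to 2 decimals: 1.01

1.01


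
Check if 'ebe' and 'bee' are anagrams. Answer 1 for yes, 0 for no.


Sort characters of 'ebe': 'bee'
Sort characters of 'bee': 'bee'
Sorted forms match -> they ARE anagrams
Result: 1

1


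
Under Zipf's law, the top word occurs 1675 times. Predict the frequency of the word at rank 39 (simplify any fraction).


Zipf's law: freq(rank) = f1 / rank
f1 = 1675, rank = 39
freq = 1675 / 39
GCD(1675, 39) = 1
Simplified: 1675/39

1675/39


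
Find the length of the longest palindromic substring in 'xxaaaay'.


Scanning 'xxaaaay' for palindromic substrings.
Substring at positions 2-5: 'aaaa'.
Check: reverse('aaaa') = 'aaaa' -> palindrome confirmed.
Neighbouring characters ('x' / 'y') break symmetry, so it cannot extend further.
No longer palindromic substring exists; longest length = 4

4


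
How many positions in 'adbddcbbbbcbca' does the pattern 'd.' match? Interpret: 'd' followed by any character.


Pattern: d. means 'd' followed by any character.
Scanning 'adbddcbbbbcbca' position-by-position:
  Pos 0: window 'ad' -> no
  Pos 1: window 'db' -> MATCH
  Pos 2: window 'bd' -> no
  Pos 3: window 'dd' -> MATCH
  Pos 4: window 'dc' -> MATCH
  Pos 5: window 'cb' -> no
  Pos 6: window 'bb' -> no
  Pos 7: window 'bb' -> no
  Pos 8: window 'bb' -> no
  Pos 9: window 'bc' -> no
  Pos 10: window 'cb' -> no
  Pos 11: window 'bc' -> no
  Pos 12: window 'ca' -> no
  Pos 13: window 'a' -> no
Total matches: 3

3


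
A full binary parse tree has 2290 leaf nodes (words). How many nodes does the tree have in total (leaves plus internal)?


Leaf nodes (terminals): 2290
Internal nodes = n - 1 = 2290 - 1 = 2289
Total = leaves + internal = 2290 + 2289 = 4579

4579


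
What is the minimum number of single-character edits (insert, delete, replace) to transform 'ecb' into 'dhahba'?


Building DP table for s1='ecb' (len 3) and s2='dhahba' (len 6):
       d  h  a  h  b  a
    0  1  2  3  4  5  6
  e 1  1  2  3  4  5  6
  c 2  2  2  3  4  5  6
  b 3  3  3  3  4  4  5
Edit distance = dp[3][6] = 5

5


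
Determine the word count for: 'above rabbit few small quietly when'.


Counting words by splitting on spaces:
  Word 1: 'above'
  Word 2: 'rabbit'
  Word 3: 'few'
  Word 4: 'small'
  Word 5: 'quietly'
  Word 6: 'when'
Total words: 6

6


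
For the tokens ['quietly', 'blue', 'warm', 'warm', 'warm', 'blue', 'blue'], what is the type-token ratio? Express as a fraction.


Tokens: 7
Unique types: ('blue', 'quietly', 'warm') = 3
TTR = 3/7
Already in lowest terms.

3/7


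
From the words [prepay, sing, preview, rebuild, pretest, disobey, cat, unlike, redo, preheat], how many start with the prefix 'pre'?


Checking each word for prefix 'pre':
  'prepay' -> YES, starts with 'pre' (count: 1)
  'sing' -> no (count: 1)
  'preview' -> YES, starts with 'pre' (count: 2)
  'rebuild' -> no (count: 2)
  'pretest' -> YES, starts with 'pre' (count: 3)
  'disobey' -> no (count: 3)
  'cat' -> no (count: 3)
  'unlike' -> no (count: 3)
  'redo' -> no (count: 3)
  'preheat' -> YES, starts with 'pre' (count: 4)
Total with prefix 'pre': 4

4


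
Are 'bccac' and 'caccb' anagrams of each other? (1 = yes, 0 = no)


Sort characters of 'bccac': 'abccc'
Sort characters of 'caccb': 'abccc'
Sorted forms match -> they ARE anagrams
Result: 1

1


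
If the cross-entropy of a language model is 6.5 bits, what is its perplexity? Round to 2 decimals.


Perplexity formula: PP = 2^H
H = 6.5
PP = 2^6.5
Decompose: 2^6.5 = 2^6 * 2^0.5 = 2^6 * sqrt(2)
2^6 = 64, sqrt(2) ~ 1.4142136
PP ~ 64 * 1.4142136 = 90.5096704
Rounded to 2 decimals: 90.51

90.51


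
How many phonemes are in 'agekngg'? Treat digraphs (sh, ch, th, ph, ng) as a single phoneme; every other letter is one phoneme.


Parsing 'agekngg' greedily, digraphs first:
  'a' -> vowel phoneme (phonemes so far: 1)
  'g' -> consonant phoneme (phonemes so far: 2)
  'e' -> vowel phoneme (phonemes so far: 3)
  'k' -> consonant phoneme (phonemes so far: 4)
  'ng' -> digraph (1 consonant phoneme) (phonemes so far: 5)
  'g' -> consonant phoneme (phonemes so far: 6)
Total phonemes: 6

6


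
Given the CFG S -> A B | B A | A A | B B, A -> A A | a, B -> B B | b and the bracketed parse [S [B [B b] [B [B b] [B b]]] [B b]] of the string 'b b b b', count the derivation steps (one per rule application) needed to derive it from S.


Every bracketed nonterminal node [X ...] in the tree is produced by exactly one rule application.
Reading the tree off as a leftmost derivation:
  Step 1: S  =>  B B   (applied S -> B B)
  Step 2: B B  =>  B B B   (applied B -> B B)
  Step 3: B B B  =>  b B B   (applied B -> b)
  Step 4: b B B  =>  b B B B   (applied B -> B B)
  Step 5: b B B B  =>  b b B B   (applied B -> b)
  Step 6: b b B B  =>  b b b B   (applied B -> b)
  Step 7: b b b B  =>  b b b b   (applied B -> b)
Final yield: b b b b
Total rewrite steps: 7

7


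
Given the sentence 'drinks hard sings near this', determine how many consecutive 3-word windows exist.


Word trigrams from [5] words:
  Trigram 1: (drinks hard sings)
  Trigram 2: (hard sings near)
  Trigram 3: (sings near this)
Total word trigrams: 5 - 2 = 3

3


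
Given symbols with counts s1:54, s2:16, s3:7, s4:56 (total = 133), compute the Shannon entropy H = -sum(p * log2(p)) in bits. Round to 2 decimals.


Computing entropy H = -sum(p_i * log2(p_i)):
  s1: p = 54/133 = 0.4060, -p*log2(p) = 0.5280
  s2: p = 16/133 = 0.1203, -p*log2(p) = 0.3676
  s3: p = 7/133 = 0.0526, -p*log2(p) = 0.2236
  s4: p = 56/133 = 0.4211, -p*log2(p) = 0.5254
H = sum of terms = 1.6446
Rounded to 2 decimals: 1.64

1.64


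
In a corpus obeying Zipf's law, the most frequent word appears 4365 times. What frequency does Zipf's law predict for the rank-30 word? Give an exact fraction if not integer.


Zipf's law: freq(rank) = f1 / rank
f1 = 4365, rank = 30
freq = 4365 / 30
GCD(4365, 30) = 15
Simplified: 291/2

291/2


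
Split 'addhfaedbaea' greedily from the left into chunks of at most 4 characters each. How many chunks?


'addhfaedbaea' has 12 characters.
Chunking with max size 4:
  Chunk 1: 'addh' (positions 0-3)
  Chunk 2: 'faed' (positions 4-7)
  Chunk 3: 'baea' (positions 8-11)
Total chunks: ceil(12 / 4) = 3

3


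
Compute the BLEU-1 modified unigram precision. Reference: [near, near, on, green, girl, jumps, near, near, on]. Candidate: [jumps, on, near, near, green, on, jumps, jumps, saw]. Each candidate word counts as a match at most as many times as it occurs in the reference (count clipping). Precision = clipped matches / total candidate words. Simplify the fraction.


Reference word counts: {'girl': 1, 'green': 1, 'jumps': 1, 'near': 4, 'on': 2}
Checking each candidate word (with clipping):
  'jumps' -> in reference (ref count 1, used 1/1) -> match (matches: 1)
  'on' -> in reference (ref count 2, used 1/2) -> match (matches: 2)
  'near' -> in reference (ref count 4, used 1/4) -> match (matches: 3)
  'near' -> in reference (ref count 4, used 2/4) -> match (matches: 4)
  'green' -> in reference (ref count 1, used 1/1) -> match (matches: 5)
  'on' -> in reference (ref count 2, used 2/2) -> match (matches: 6)
  'jumps' -> ref count 1 already used up (1/1) -> clipped, no match (matches: 6)
  'jumps' -> ref count 1 already used up (1/1) -> clipped, no match (matches: 6)
  'saw' -> not in reference -> no match (matches: 6)
Clipped matches: 6, Candidate length: 9
Precision = 6/9 = 2/3

2/3


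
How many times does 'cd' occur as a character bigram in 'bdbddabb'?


Scanning 'bdbddabb' for bigram 'cd':
  Position 0: 'bd' -> no
  Position 1: 'db' -> no
  Position 2: 'bd' -> no
  Position 3: 'dd' -> no
  Position 4: 'da' -> no
  Position 5: 'ab' -> no
  Position 6: 'bb' -> no
Total matches: 0

0


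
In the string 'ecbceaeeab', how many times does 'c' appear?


Scanning 'ecbceaeeab' for 'c':
  Position 1: 'c' -> MATCH (count: 1)
  Position 3: 'c' -> MATCH (count: 2)
Total occurrences of 'c': 2

2


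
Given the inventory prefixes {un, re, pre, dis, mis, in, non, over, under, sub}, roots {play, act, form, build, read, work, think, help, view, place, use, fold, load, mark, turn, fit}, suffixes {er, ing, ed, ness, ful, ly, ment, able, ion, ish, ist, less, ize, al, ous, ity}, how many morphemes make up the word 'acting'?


Segmenting 'acting' against the inventory:
  'act' -> root (morpheme 1)
  'ing' -> suffix (morpheme 2)
Total morphemes: 2

2


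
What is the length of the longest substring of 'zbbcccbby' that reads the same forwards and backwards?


Scanning 'zbbcccbby' for palindromic substrings.
Substring at positions 1-7: 'bbcccbb'.
Check: reverse('bbcccbb') = 'bbcccbb' -> palindrome confirmed.
Neighbouring characters ('z' / 'y') break symmetry, so it cannot extend further.
No longer palindromic substring exists; longest length = 7

7


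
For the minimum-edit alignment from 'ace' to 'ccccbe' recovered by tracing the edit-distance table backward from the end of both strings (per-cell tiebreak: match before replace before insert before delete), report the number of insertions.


Edit distance = 4. Backtracking from cell (3, 6) with preference match > replace > insert > delete,
then listing the resulting alignment 'ace' -> 'ccccbe' left to right:
  Step 1: insert 'c' [insertion #1]
  Step 2: insert 'c' [insertion #2]
  Step 3: replace a->c
  Step 4: keep 'c'
  Step 5: insert 'b' [insertion #3]
  Step 6: keep 'e'
Total insertions: 3

3


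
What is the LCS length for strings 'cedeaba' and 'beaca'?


DP table for LCS of 'cedeaba' and 'beaca':
       b  e  a  c  a
    0  0  0  0  0  0
  c 0  0  0  0  1  1
  e 0  0  1  1  1  1
  d 0  0  1  1  1  1
  e 0  0  1  1  1  1
  a 0  0  1  2  2  2
  b 0  1  1  2  2  2
  a 0  1  1  2  2  3
LCS: 'eaa'
LCS length = 3

3


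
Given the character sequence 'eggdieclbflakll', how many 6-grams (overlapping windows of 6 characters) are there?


String 'eggdieclbflakll' has length L = 15.
Number of overlapping n-grams = L - n + 1
Substituting: 15 - 6 + 1 = 10

10


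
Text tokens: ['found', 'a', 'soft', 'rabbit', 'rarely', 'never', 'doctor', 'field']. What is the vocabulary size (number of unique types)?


Listing all tokens and tracking unique types:
  Token 1: 'found' -> NEW (unique so far: 1)
  Token 2: 'a' -> NEW (unique so far: 2)
  Token 3: 'soft' -> NEW (unique so far: 3)
  Token 4: 'rabbit' -> NEW (unique so far: 4)
  Token 5: 'rarely' -> NEW (unique so far: 5)
  Token 6: 'never' -> NEW (unique so far: 6)
  Token 7: 'doctor' -> NEW (unique so far: 7)
  Token 8: 'field' -> NEW (unique so far: 8)
Unique types: ('a', 'doctor', 'field', 'found', 'never', 'rabbit', 'rarely', 'soft')
Vocabulary size: 8

8


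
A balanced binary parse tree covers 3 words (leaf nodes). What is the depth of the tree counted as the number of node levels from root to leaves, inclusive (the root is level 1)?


In a balanced binary tree with n leaves the deepest leaf is ceil(log2(n)) edges below the root,
so counting node levels inclusive of root and leaves gives ceil(log2(n)) + 1 levels.
log2(3) = 1.5850
ceil(1.5850) = 2
levels = 2 + 1 = 3

3


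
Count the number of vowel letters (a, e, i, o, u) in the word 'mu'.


Scanning each character of 'mu':
  Position 1: 'm' -> consonant (running count: 0)
  Position 2: 'u' -> vowel (running count: 1)
Total vowels: 1

1


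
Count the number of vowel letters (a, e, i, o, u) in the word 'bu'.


Scanning each character of 'bu':
  Position 1: 'b' -> consonant (running count: 0)
  Position 2: 'u' -> vowel (running count: 1)
Total vowels: 1

1


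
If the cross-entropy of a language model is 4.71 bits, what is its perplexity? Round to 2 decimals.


Perplexity formula: PP = 2^H
H = 4.71
PP = 2^4.71
Decompose: 2^4.71 = 2^4 * 2^0.71
2^4 = 16, 2^0.71 ~ 1.6358041
PP ~ 16 * 1.6358041 = 26.1728656
Rounded to 2 decimals: 26.17

26.17


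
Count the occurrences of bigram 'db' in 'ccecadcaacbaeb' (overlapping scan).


Scanning 'ccecadcaacbaeb' for bigram 'db':
  Position 0: 'cc' -> no
  Position 1: 'ce' -> no
  Position 2: 'ec' -> no
  Position 3: 'ca' -> no
  Position 4: 'ad' -> no
  Position 5: 'dc' -> no
  Position 6: 'ca' -> no
  Position 7: 'aa' -> no
  Position 8: 'ac' -> no
  Position 9: 'cb' -> no
  Position 10: 'ba' -> no
  Position 11: 'ae' -> no
  Position 12: 'eb' -> no
Total matches: 0

0


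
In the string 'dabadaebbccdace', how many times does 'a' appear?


Scanning 'dabadaebbccdace' for 'a':
  Position 1: 'a' -> MATCH (count: 1)
  Position 3: 'a' -> MATCH (count: 2)
  Position 5: 'a' -> MATCH (count: 3)
  Position 12: 'a' -> MATCH (count: 4)
Total occurrences of 'a': 4

4


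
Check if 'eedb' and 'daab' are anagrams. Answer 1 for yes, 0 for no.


Sort characters of 'eedb': 'bdee'
Sort characters of 'daab': 'aabd'
Sorted forms differ -> they are NOT anagrams
Result: 0

0


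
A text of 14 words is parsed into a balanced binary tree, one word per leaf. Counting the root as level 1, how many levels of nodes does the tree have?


In a balanced binary tree with n leaves the deepest leaf is ceil(log2(n)) edges below the root,
so counting node levels inclusive of root and leaves gives ceil(log2(n)) + 1 levels.
log2(14) = 3.8074
ceil(3.8074) = 4
levels = 4 + 1 = 5

5


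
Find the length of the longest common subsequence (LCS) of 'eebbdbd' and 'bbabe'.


DP table for LCS of 'eebbdbd' and 'bbabe':
       b  b  a  b  e
    0  0  0  0  0  0
  e 0  0  0  0  0  1
  e 0  0  0  0  0  1
  b 0  1  1  1  1  1
  b 0  1  2  2  2  2
  d 0  1  2  2  2  2
  b 0  1  2  2  3  3
  d 0  1  2  2  3  3
LCS: 'bbb'
LCS length = 3

3


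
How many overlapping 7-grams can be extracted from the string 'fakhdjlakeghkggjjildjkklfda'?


String 'fakhdjlakeghkggjjildjkklfda' has length L = 27.
Number of overlapping n-grams = L - n + 1
Substituting: 27 - 7 + 1 = 21

21


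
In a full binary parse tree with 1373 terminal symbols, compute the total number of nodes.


Leaf nodes (terminals): 1373
Internal nodes = n - 1 = 1373 - 1 = 1372
Total = leaves + internal = 1373 + 1372 = 2745

2745


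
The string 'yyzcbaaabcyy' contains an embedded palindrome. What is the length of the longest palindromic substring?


Scanning 'yyzcbaaabcyy' for palindromic substrings.
Substring at positions 3-9: 'cbaaabc'.
Check: reverse('cbaaabc') = 'cbaaabc' -> palindrome confirmed.
Neighbouring characters ('z' / 'y') break symmetry, so it cannot extend further.
No longer palindromic substring exists; longest length = 7

7


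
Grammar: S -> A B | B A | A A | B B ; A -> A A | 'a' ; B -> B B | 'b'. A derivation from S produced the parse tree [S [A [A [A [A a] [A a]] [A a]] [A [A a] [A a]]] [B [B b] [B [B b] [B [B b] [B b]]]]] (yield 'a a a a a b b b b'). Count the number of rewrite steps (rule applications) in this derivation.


Every bracketed nonterminal node [X ...] in the tree is produced by exactly one rule application.
Reading the tree off as a leftmost derivation:
  Step 1: S  =>  A B   (applied S -> A B)
  Step 2: A B  =>  A A B   (applied A -> A A)
  Step 3: A A B  =>  A A A B   (applied A -> A A)
  Step 4: A A A B  =>  A A A A B   (applied A -> A A)
  Step 5: A A A A B  =>  a A A A B   (applied A -> a)
  Step 6: a A A A B  =>  a a A A B   (applied A -> a)
  Step 7: a a A A B  =>  a a a A B   (applied A -> a)
  Step 8: a a a A B  =>  a a a A A B   (applied A -> A A)
  Step 9: a a a A A B  =>  a a a a A B   (applied A -> a)
  Step 10: a a a a A B  =>  a a a a a B   (applied A -> a)
  Step 11: a a a a a B  =>  a a a a a B B   (applied B -> B B)
  Step 12: a a a a a B B  =>  a a a a a b B   (applied B -> b)
  Step 13: a a a a a b B  =>  a a a a a b B B   (applied B -> B B)
  Step 14: a a a a a b B B  =>  a a a a a b b B   (applied B -> b)
  Step 15: a a a a a b b B  =>  a a a a a b b B B   (applied B -> B B)
  Step 16: a a a a a b b B B  =>  a a a a a b b b B   (applied B -> b)
  Step 17: a a a a a b b b B  =>  a a a a a b b b b   (applied B -> b)
Final yield: a a a a a b b b b
Total rewrite steps: 17

17


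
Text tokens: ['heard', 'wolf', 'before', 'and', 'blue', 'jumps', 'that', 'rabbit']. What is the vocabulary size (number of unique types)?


Listing all tokens and tracking unique types:
  Token 1: 'heard' -> NEW (unique so far: 1)
  Token 2: 'wolf' -> NEW (unique so far: 2)
  Token 3: 'before' -> NEW (unique so far: 3)
  Token 4: 'and' -> NEW (unique so far: 4)
  Token 5: 'blue' -> NEW (unique so far: 5)
  Token 6: 'jumps' -> NEW (unique so far: 6)
  Token 7: 'that' -> NEW (unique so far: 7)
  Token 8: 'rabbit' -> NEW (unique so far: 8)
Unique types: ('and', 'before', 'blue', 'heard', 'jumps', 'rabbit', 'that', 'wolf')
Vocabulary size: 8

8


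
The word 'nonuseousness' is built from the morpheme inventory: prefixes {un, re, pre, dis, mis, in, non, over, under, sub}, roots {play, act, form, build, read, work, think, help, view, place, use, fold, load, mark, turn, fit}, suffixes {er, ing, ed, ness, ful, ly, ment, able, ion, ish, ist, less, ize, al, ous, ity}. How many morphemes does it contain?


Segmenting 'nonuseousness' against the inventory:
  'non' -> prefix (morpheme 1)
  'use' -> root (morpheme 2)
  'ous' -> suffix (morpheme 3)
  'ness' -> suffix (morpheme 4)
Total morphemes: 4

4


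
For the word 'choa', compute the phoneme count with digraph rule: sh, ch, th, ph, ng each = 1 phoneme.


Parsing 'choa' greedily, digraphs first:
  'ch' -> digraph (1 consonant phoneme) (phonemes so far: 1)
  'o' -> vowel phoneme (phonemes so far: 2)
  'a' -> vowel phoneme (phonemes so far: 3)
Total phonemes: 3

3


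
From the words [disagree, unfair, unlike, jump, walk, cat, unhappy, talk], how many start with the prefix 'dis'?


Checking each word for prefix 'dis':
  'disagree' -> YES, starts with 'dis' (count: 1)
  'unfair' -> no (count: 1)
  'unlike' -> no (count: 1)
  'jump' -> no (count: 1)
  'walk' -> no (count: 1)
  'cat' -> no (count: 1)
  'unhappy' -> no (count: 1)
  'talk' -> no (count: 1)
Total with prefix 'dis': 1

1


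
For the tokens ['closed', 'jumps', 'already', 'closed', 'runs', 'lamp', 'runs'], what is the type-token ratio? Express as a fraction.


Tokens: 7
Unique types: ('already', 'closed', 'jumps', 'lamp', 'runs') = 5
TTR = 5/7
Already in lowest terms.

5/7


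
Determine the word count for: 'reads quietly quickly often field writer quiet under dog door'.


Counting words by splitting on spaces:
  Word 1: 'reads'
  Word 2: 'quietly'
  Word 3: 'quickly'
  Word 4: 'often'
  Word 5: 'field'
  Word 6: 'writer'
  Word 7: 'quiet'
  Word 8: 'under'
  Word 9: 'dog'
  Word 10: 'door'
Total words: 10

10


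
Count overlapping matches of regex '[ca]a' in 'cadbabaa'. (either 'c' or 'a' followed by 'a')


Pattern: [ca]a means either 'c' or 'a' followed by 'a'.
Scanning 'cadbabaa' position-by-position:
  Pos 0: window 'ca' -> MATCH
  Pos 1: window 'ad' -> no
  Pos 2: window 'db' -> no
  Pos 3: window 'ba' -> no
  Pos 4: window 'ab' -> no
  Pos 5: window 'ba' -> no
  Pos 6: window 'aa' -> MATCH
  Pos 7: window 'a' -> no
Total matches: 2

2


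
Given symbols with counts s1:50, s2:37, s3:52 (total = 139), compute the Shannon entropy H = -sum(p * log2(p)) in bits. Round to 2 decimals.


Computing entropy H = -sum(p_i * log2(p_i)):
  s1: p = 50/139 = 0.3597, -p*log2(p) = 0.5306
  s2: p = 37/139 = 0.2662, -p*log2(p) = 0.5083
  s3: p = 52/139 = 0.3741, -p*log2(p) = 0.5307
H = sum of terms = 1.5696
Rounded to 2 decimals: 1.57

1.57


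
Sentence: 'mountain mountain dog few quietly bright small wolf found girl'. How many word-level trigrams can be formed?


Word trigrams from [10] words:
  Trigram 1: (mountain mountain dog)
  Trigram 2: (mountain dog few)
  Trigram 3: (dog few quietly)
  Trigram 4: (few quietly bright)
  Trigram 5: (quietly bright small)
  Trigram 6: (bright small wolf)
  Trigram 7: (small wolf found)
  Trigram 8: (wolf found girl)
Total word trigrams: 10 - 2 = 8

8


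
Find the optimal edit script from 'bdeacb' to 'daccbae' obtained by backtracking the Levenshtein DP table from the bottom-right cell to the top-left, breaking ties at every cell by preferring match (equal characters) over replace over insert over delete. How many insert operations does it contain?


Edit distance = 5. Backtracking from cell (6, 7) with preference match > replace > insert > delete,
then listing the resulting alignment 'bdeacb' -> 'daccbae' left to right:
  Step 1: delete 'b'
  Step 2: keep 'd'
  Step 3: replace e->a
  Step 4: replace a->c
  Step 5: keep 'c'
  Step 6: keep 'b'
  Step 7: insert 'a' [insertion #1]
  Step 8: insert 'e' [insertion #2]
Total insertions: 2

2


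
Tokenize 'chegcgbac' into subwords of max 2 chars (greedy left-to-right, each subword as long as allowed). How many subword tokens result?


'chegcgbac' has 9 characters.
Chunking with max size 2:
  Chunk 1: 'ch' (positions 0-1)
  Chunk 2: 'eg' (positions 2-3)
  Chunk 3: 'cg' (positions 4-5)
  Chunk 4: 'ba' (positions 6-7)
  Chunk 5: 'c' (positions 8-8)
Total chunks: ceil(9 / 2) = 5

5


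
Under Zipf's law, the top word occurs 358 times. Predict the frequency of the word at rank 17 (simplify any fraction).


Zipf's law: freq(rank) = f1 / rank
f1 = 358, rank = 17
freq = 358 / 17
GCD(358, 17) = 1
Simplified: 358/17

358/17


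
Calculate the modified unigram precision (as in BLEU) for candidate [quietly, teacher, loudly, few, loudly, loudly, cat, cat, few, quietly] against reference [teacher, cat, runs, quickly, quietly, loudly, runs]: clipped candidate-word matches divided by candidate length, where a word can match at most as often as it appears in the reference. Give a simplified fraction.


Reference word counts: {'cat': 1, 'loudly': 1, 'quickly': 1, 'quietly': 1, 'runs': 2, 'teacher': 1}
Checking each candidate word (with clipping):
  'quietly' -> in reference (ref count 1, used 1/1) -> match (matches: 1)
  'teacher' -> in reference (ref count 1, used 1/1) -> match (matches: 2)
  'loudly' -> in reference (ref count 1, used 1/1) -> match (matches: 3)
  'few' -> not in reference -> no match (matches: 3)
  'loudly' -> ref count 1 already used up (1/1) -> clipped, no match (matches: 3)
  'loudly' -> ref count 1 already used up (1/1) -> clipped, no match (matches: 3)
  'cat' -> in reference (ref count 1, used 1/1) -> match (matches: 4)
  'cat' -> ref count 1 already used up (1/1) -> clipped, no match (matches: 4)
  'few' -> not in reference -> no match (matches: 4)
  'quietly' -> ref count 1 already used up (1/1) -> clipped, no match (matches: 4)
Clipped matches: 4, Candidate length: 10
Precision = 4/10 = 2/5

2/5


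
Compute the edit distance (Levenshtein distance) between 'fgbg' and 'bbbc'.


Building DP table for s1='fgbg' (len 4) and s2='bbbc' (len 4):
       b  b  b  c
    0  1  2  3  4
  f 1  1  2  3  4
  g 2  2  2  3  4
  b 3  2  2  2  3
  g 4  3  3  3  3
Edit distance = dp[4][4] = 3

3


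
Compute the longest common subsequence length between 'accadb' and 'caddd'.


DP table for LCS of 'accadb' and 'caddd':
       c  a  d  d  d
    0  0  0  0  0  0
  a 0  0  1  1  1  1
  c 0  1  1  1  1  1
  c 0  1  1  1  1  1
  a 0  1  2  2  2  2
  d 0  1  2  3  3  3
  b 0  1  2  3  3  3
LCS: 'cad'
LCS length = 3

3


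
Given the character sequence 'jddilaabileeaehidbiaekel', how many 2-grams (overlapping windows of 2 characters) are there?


String 'jddilaabileeaehidbiaekel' has length L = 24.
Number of overlapping n-grams = L - n + 1
Substituting: 24 - 2 + 1 = 23

23


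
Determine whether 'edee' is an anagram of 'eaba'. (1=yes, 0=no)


Sort characters of 'edee': 'deee'
Sort characters of 'eaba': 'aabe'
Sorted forms differ -> they are NOT anagrams
Result: 0

0


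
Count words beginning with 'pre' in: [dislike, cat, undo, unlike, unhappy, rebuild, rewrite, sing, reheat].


Checking each word for prefix 'pre':
  'dislike' -> no (count: 0)
  'cat' -> no (count: 0)
  'undo' -> no (count: 0)
  'unlike' -> no (count: 0)
  'unhappy' -> no (count: 0)
  'rebuild' -> no (count: 0)
  'rewrite' -> no (count: 0)
  'sing' -> no (count: 0)
  'reheat' -> no (count: 0)
Total with prefix 'pre': 0

0


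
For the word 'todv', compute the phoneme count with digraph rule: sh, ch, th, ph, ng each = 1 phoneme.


Parsing 'todv' greedily, digraphs first:
  't' -> consonant phoneme (phonemes so far: 1)
  'o' -> vowel phoneme (phonemes so far: 2)
  'd' -> consonant phoneme (phonemes so far: 3)
  'v' -> consonant phoneme (phonemes so far: 4)
Total phonemes: 4

4


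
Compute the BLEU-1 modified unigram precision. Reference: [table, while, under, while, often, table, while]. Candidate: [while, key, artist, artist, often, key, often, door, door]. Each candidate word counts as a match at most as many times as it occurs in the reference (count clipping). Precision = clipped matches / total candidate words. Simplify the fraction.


Reference word counts: {'often': 1, 'table': 2, 'under': 1, 'while': 3}
Checking each candidate word (with clipping):
  'while' -> in reference (ref count 3, used 1/3) -> match (matches: 1)
  'key' -> not in reference -> no match (matches: 1)
  'artist' -> not in reference -> no match (matches: 1)
  'artist' -> not in reference -> no match (matches: 1)
  'often' -> in reference (ref count 1, used 1/1) -> match (matches: 2)
  'key' -> not in reference -> no match (matches: 2)
  'often' -> ref count 1 already used up (1/1) -> clipped, no match (matches: 2)
  'door' -> not in reference -> no match (matches: 2)
  'door' -> not in reference -> no match (matches: 2)
Clipped matches: 2, Candidate length: 9
Precision = 2/9

2/9


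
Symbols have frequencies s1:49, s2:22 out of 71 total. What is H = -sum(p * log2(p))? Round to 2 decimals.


Computing entropy H = -sum(p_i * log2(p_i)):
  s1: p = 49/71 = 0.6901, -p*log2(p) = 0.3693
  s2: p = 22/71 = 0.3099, -p*log2(p) = 0.5238
H = sum of terms = 0.8931
Rounded to 2 decimals: 0.89

0.89


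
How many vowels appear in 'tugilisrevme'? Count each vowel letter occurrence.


Scanning each character of 'tugilisrevme':
  Position 1: 't' -> consonant (running count: 0)
  Position 2: 'u' -> vowel (running count: 1)
  Position 3: 'g' -> consonant (running count: 1)
  Position 4: 'i' -> vowel (running count: 2)
  Position 5: 'l' -> consonant (running count: 2)
  Position 6: 'i' -> vowel (running count: 3)
  Position 7: 's' -> consonant (running count: 3)
  Position 8: 'r' -> consonant (running count: 3)
  Position 9: 'e' -> vowel (running count: 4)
  Position 10: 'v' -> consonant (running count: 4)
  Position 11: 'm' -> consonant (running count: 4)
  Position 12: 'e' -> vowel (running count: 5)
Total vowels: 5

5


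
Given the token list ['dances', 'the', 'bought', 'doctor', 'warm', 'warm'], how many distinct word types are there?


Listing all tokens and tracking unique types:
  Token 1: 'dances' -> NEW (unique so far: 1)
  Token 2: 'the' -> NEW (unique so far: 2)
  Token 3: 'bought' -> NEW (unique so far: 3)
  Token 4: 'doctor' -> NEW (unique so far: 4)
  Token 5: 'warm' -> NEW (unique so far: 5)
  Token 6: 'warm' -> duplicate (unique so far: 5)
Unique types: ('bought', 'dances', 'doctor', 'the', 'warm')
Vocabulary size: 5

5


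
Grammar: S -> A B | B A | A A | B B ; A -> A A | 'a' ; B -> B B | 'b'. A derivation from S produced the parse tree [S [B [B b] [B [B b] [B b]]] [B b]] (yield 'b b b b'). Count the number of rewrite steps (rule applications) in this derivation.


Every bracketed nonterminal node [X ...] in the tree is produced by exactly one rule application.
Reading the tree off as a leftmost derivation:
  Step 1: S  =>  B B   (applied S -> B B)
  Step 2: B B  =>  B B B   (applied B -> B B)
  Step 3: B B B  =>  b B B   (applied B -> b)
  Step 4: b B B  =>  b B B B   (applied B -> B B)
  Step 5: b B B B  =>  b b B B   (applied B -> b)
  Step 6: b b B B  =>  b b b B   (applied B -> b)
  Step 7: b b b B  =>  b b b b   (applied B -> b)
Final yield: b b b b
Total rewrite steps: 7

7


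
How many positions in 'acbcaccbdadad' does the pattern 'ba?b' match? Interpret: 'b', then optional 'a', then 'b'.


Pattern: ba?b means 'b', then optional 'a', then 'b'.
Scanning 'acbcaccbdadad' position-by-position:
  Pos 0: window 'acb' -> no
  Pos 1: window 'cbc' -> no
  Pos 2: window 'bca' -> no
  Pos 3: window 'cac' -> no
  Pos 4: window 'acc' -> no
  Pos 5: window 'ccb' -> no
  Pos 6: window 'cbd' -> no
  Pos 7: window 'bda' -> no
  Pos 8: window 'dad' -> no
  Pos 9: window 'ada' -> no
  Pos 10: window 'dad' -> no
  Pos 11: window 'ad' -> no
  Pos 12: window 'd' -> no
Total matches: 0

0


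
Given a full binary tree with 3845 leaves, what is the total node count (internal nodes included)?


Leaf nodes (terminals): 3845
Internal nodes = n - 1 = 3845 - 1 = 3844
Total = leaves + internal = 3845 + 3844 = 7689

7689


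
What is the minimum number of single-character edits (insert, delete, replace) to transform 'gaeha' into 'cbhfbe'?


Building DP table for s1='gaeha' (len 5) and s2='cbhfbe' (len 6):
       c  b  h  f  b  e
    0  1  2  3  4  5  6
  g 1  1  2  3  4  5  6
  a 2  2  2  3  4  5  6
  e 3  3  3  3  4  5  5
  h 4  4  4  3  4  5  6
  a 5  5  5  4  4  5  6
Edit distance = dp[5][6] = 6

6


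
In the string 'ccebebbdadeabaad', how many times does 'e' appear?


Scanning 'ccebebbdadeabaad' for 'e':
  Position 2: 'e' -> MATCH (count: 1)
  Position 4: 'e' -> MATCH (count: 2)
  Position 10: 'e' -> MATCH (count: 3)
Total occurrences of 'e': 3

3


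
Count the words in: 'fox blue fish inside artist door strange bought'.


Counting words by splitting on spaces:
  Word 1: 'fox'
  Word 2: 'blue'
  Word 3: 'fish'
  Word 4: 'inside'
  Word 5: 'artist'
  Word 6: 'door'
  Word 7: 'strange'
  Word 8: 'bought'
Total words: 8

8


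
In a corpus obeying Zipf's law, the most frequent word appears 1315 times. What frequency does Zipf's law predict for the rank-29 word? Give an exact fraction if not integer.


Zipf's law: freq(rank) = f1 / rank
f1 = 1315, rank = 29
freq = 1315 / 29
GCD(1315, 29) = 1
Simplified: 1315/29

1315/29


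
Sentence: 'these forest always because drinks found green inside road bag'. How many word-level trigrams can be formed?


Word trigrams from [10] words:
  Trigram 1: (these forest always)
  Trigram 2: (forest always because)
  Trigram 3: (always because drinks)
  Trigram 4: (because drinks found)
  Trigram 5: (drinks found green)
  Trigram 6: (found green inside)
  Trigram 7: (green inside road)
  Trigram 8: (inside road bag)
Total word trigrams: 10 - 2 = 8

8


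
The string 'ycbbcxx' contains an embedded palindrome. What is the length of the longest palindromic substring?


Scanning 'ycbbcxx' for palindromic substrings.
Substring at positions 1-4: 'cbbc'.
Check: reverse('cbbc') = 'cbbc' -> palindrome confirmed.
Neighbouring characters ('y' / 'x') break symmetry, so it cannot extend further.
No longer palindromic substring exists; longest length = 4

4
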